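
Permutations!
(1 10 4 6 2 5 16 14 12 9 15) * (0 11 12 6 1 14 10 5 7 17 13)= (0 11 12 9 15 14 6 2 7 17 13)(1 5 16 10 4)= [11, 5, 7, 3, 1, 16, 2, 17, 8, 15, 4, 12, 9, 0, 6, 14, 10, 13]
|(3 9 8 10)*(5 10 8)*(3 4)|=5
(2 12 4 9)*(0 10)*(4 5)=(0 10)(2 12 5 4 9)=[10, 1, 12, 3, 9, 4, 6, 7, 8, 2, 0, 11, 5]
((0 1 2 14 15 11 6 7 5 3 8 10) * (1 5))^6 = (0 5 3 8 10)(1 7 6 11 15 14 2) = ((0 5 3 8 10)(1 2 14 15 11 6 7))^6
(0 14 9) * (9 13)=[14, 1, 2, 3, 4, 5, 6, 7, 8, 0, 10, 11, 12, 9, 13]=(0 14 13 9)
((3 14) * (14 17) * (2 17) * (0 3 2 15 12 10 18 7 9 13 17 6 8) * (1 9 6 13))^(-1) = (0 8 6 7 18 10 12 15 3)(1 9)(2 14 17 13)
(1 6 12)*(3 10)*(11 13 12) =(1 6 11 13 12)(3 10) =[0, 6, 2, 10, 4, 5, 11, 7, 8, 9, 3, 13, 1, 12]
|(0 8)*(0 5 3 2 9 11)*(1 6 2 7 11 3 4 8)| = 24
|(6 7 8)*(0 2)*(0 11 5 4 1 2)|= 15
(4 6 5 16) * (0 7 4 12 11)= [7, 1, 2, 3, 6, 16, 5, 4, 8, 9, 10, 0, 11, 13, 14, 15, 12]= (0 7 4 6 5 16 12 11)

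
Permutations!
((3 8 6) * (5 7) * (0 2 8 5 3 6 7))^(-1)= (0 5 3 7 8 2)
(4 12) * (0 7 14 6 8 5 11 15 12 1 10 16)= (0 7 14 6 8 5 11 15 12 4 1 10 16)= [7, 10, 2, 3, 1, 11, 8, 14, 5, 9, 16, 15, 4, 13, 6, 12, 0]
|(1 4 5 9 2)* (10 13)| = 10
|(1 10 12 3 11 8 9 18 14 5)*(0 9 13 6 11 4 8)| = 14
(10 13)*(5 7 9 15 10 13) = (5 7 9 15 10) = [0, 1, 2, 3, 4, 7, 6, 9, 8, 15, 5, 11, 12, 13, 14, 10]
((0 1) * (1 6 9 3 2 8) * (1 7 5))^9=((0 6 9 3 2 8 7 5 1))^9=(9)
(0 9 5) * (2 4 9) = (0 2 4 9 5) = [2, 1, 4, 3, 9, 0, 6, 7, 8, 5]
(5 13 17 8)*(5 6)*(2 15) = (2 15)(5 13 17 8 6) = [0, 1, 15, 3, 4, 13, 5, 7, 6, 9, 10, 11, 12, 17, 14, 2, 16, 8]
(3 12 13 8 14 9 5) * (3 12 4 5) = (3 4 5 12 13 8 14 9) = [0, 1, 2, 4, 5, 12, 6, 7, 14, 3, 10, 11, 13, 8, 9]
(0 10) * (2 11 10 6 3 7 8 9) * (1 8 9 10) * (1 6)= (0 1 8 10)(2 11 6 3 7 9)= [1, 8, 11, 7, 4, 5, 3, 9, 10, 2, 0, 6]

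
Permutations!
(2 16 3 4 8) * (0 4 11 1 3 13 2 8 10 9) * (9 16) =(0 4 10 16 13 2 9)(1 3 11) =[4, 3, 9, 11, 10, 5, 6, 7, 8, 0, 16, 1, 12, 2, 14, 15, 13]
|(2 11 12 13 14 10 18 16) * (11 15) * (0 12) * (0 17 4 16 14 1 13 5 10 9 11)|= |(0 12 5 10 18 14 9 11 17 4 16 2 15)(1 13)|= 26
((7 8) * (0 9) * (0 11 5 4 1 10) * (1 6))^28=(0 4)(1 11)(5 10)(6 9)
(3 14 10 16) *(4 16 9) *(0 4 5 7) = [4, 1, 2, 14, 16, 7, 6, 0, 8, 5, 9, 11, 12, 13, 10, 15, 3] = (0 4 16 3 14 10 9 5 7)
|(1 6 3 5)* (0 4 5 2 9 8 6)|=|(0 4 5 1)(2 9 8 6 3)|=20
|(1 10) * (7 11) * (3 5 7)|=|(1 10)(3 5 7 11)|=4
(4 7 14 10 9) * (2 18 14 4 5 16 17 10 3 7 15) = (2 18 14 3 7 4 15)(5 16 17 10 9) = [0, 1, 18, 7, 15, 16, 6, 4, 8, 5, 9, 11, 12, 13, 3, 2, 17, 10, 14]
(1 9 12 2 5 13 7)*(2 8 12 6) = (1 9 6 2 5 13 7)(8 12) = [0, 9, 5, 3, 4, 13, 2, 1, 12, 6, 10, 11, 8, 7]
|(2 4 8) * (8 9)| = 4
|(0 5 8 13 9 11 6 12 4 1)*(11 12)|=8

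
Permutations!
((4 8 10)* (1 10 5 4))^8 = ((1 10)(4 8 5))^8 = (10)(4 5 8)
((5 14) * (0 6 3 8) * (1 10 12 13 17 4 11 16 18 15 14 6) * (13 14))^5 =((0 1 10 12 14 5 6 3 8)(4 11 16 18 15 13 17))^5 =(0 5 1 6 10 3 12 8 14)(4 13 18 11 17 15 16)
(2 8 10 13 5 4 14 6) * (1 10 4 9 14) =[0, 10, 8, 3, 1, 9, 2, 7, 4, 14, 13, 11, 12, 5, 6] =(1 10 13 5 9 14 6 2 8 4)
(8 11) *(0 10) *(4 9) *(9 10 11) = (0 11 8 9 4 10) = [11, 1, 2, 3, 10, 5, 6, 7, 9, 4, 0, 8]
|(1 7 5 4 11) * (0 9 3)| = 15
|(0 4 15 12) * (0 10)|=|(0 4 15 12 10)|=5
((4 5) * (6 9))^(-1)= (4 5)(6 9)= ((4 5)(6 9))^(-1)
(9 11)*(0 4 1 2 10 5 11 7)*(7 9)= (0 4 1 2 10 5 11 7)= [4, 2, 10, 3, 1, 11, 6, 0, 8, 9, 5, 7]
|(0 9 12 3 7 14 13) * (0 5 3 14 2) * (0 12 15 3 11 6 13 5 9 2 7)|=11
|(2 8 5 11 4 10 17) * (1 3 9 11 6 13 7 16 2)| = 7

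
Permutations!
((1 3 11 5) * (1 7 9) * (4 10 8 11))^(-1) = (1 9 7 5 11 8 10 4 3)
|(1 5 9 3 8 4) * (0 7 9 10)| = |(0 7 9 3 8 4 1 5 10)| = 9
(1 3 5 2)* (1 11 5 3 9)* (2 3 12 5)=(1 9)(2 11)(3 12 5)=[0, 9, 11, 12, 4, 3, 6, 7, 8, 1, 10, 2, 5]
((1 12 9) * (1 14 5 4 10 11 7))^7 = ((1 12 9 14 5 4 10 11 7))^7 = (1 11 4 14 12 7 10 5 9)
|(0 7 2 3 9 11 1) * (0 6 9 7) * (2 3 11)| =10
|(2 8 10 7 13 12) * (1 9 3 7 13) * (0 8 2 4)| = |(0 8 10 13 12 4)(1 9 3 7)| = 12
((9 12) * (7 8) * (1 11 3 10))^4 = ((1 11 3 10)(7 8)(9 12))^4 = (12)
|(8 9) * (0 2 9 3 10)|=|(0 2 9 8 3 10)|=6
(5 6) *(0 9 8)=(0 9 8)(5 6)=[9, 1, 2, 3, 4, 6, 5, 7, 0, 8]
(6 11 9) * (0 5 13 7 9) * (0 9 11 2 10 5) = (2 10 5 13 7 11 9 6) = [0, 1, 10, 3, 4, 13, 2, 11, 8, 6, 5, 9, 12, 7]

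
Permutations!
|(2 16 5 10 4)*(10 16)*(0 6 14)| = |(0 6 14)(2 10 4)(5 16)| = 6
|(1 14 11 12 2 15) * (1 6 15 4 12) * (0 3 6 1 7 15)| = 15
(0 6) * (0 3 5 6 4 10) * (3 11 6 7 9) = (0 4 10)(3 5 7 9)(6 11) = [4, 1, 2, 5, 10, 7, 11, 9, 8, 3, 0, 6]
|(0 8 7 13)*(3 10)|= |(0 8 7 13)(3 10)|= 4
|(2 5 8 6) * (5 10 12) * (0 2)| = 7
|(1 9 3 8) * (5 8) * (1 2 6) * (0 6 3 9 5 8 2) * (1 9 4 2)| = 14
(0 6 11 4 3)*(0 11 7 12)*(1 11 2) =[6, 11, 1, 2, 3, 5, 7, 12, 8, 9, 10, 4, 0] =(0 6 7 12)(1 11 4 3 2)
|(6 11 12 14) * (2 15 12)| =6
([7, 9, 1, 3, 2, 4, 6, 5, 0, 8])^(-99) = [1, 5, 7, 3, 0, 8, 6, 9, 2, 4]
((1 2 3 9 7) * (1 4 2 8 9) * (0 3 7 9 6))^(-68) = ((9)(0 3 1 8 6)(2 7 4))^(-68) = (9)(0 1 6 3 8)(2 7 4)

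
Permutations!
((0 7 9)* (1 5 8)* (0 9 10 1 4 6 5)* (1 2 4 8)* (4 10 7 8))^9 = (0 6)(1 4)(2 10)(5 8)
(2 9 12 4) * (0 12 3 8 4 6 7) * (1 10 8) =(0 12 6 7)(1 10 8 4 2 9 3) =[12, 10, 9, 1, 2, 5, 7, 0, 4, 3, 8, 11, 6]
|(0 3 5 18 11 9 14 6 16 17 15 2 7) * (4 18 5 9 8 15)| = 14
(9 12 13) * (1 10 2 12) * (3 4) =(1 10 2 12 13 9)(3 4) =[0, 10, 12, 4, 3, 5, 6, 7, 8, 1, 2, 11, 13, 9]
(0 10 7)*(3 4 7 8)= (0 10 8 3 4 7)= [10, 1, 2, 4, 7, 5, 6, 0, 3, 9, 8]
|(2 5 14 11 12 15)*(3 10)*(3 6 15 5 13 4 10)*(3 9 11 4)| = |(2 13 3 9 11 12 5 14 4 10 6 15)| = 12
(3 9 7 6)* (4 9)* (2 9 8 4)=(2 9 7 6 3)(4 8)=[0, 1, 9, 2, 8, 5, 3, 6, 4, 7]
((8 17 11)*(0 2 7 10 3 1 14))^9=((0 2 7 10 3 1 14)(8 17 11))^9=(17)(0 7 3 14 2 10 1)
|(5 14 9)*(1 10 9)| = |(1 10 9 5 14)| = 5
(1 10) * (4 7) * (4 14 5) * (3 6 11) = (1 10)(3 6 11)(4 7 14 5) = [0, 10, 2, 6, 7, 4, 11, 14, 8, 9, 1, 3, 12, 13, 5]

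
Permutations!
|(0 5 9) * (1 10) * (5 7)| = 4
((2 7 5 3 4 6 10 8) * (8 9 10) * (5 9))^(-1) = (2 8 6 4 3 5 10 9 7)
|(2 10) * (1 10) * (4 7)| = 6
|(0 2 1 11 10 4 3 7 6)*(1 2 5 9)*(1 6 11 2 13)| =60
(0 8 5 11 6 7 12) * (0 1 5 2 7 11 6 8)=(1 5 6 11 8 2 7 12)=[0, 5, 7, 3, 4, 6, 11, 12, 2, 9, 10, 8, 1]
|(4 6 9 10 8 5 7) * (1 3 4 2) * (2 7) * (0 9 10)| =|(0 9)(1 3 4 6 10 8 5 2)| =8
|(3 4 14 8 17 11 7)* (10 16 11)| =9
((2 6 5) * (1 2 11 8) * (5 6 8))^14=((1 2 8)(5 11))^14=(11)(1 8 2)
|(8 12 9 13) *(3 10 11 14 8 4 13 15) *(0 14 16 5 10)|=28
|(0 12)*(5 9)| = 2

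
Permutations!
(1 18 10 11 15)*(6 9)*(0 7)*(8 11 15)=(0 7)(1 18 10 15)(6 9)(8 11)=[7, 18, 2, 3, 4, 5, 9, 0, 11, 6, 15, 8, 12, 13, 14, 1, 16, 17, 10]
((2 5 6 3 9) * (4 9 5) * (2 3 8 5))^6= (2 9)(3 4)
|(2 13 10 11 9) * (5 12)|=10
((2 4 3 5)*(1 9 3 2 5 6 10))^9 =((1 9 3 6 10)(2 4))^9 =(1 10 6 3 9)(2 4)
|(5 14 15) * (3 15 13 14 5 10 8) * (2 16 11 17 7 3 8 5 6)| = 10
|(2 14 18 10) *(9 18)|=|(2 14 9 18 10)|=5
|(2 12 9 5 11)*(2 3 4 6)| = 8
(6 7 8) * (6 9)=[0, 1, 2, 3, 4, 5, 7, 8, 9, 6]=(6 7 8 9)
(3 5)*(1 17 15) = (1 17 15)(3 5) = [0, 17, 2, 5, 4, 3, 6, 7, 8, 9, 10, 11, 12, 13, 14, 1, 16, 15]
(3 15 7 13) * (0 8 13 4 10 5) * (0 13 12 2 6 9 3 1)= (0 8 12 2 6 9 3 15 7 4 10 5 13 1)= [8, 0, 6, 15, 10, 13, 9, 4, 12, 3, 5, 11, 2, 1, 14, 7]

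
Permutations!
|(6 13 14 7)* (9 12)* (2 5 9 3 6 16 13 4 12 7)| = |(2 5 9 7 16 13 14)(3 6 4 12)| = 28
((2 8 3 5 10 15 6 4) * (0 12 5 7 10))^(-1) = ((0 12 5)(2 8 3 7 10 15 6 4))^(-1) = (0 5 12)(2 4 6 15 10 7 3 8)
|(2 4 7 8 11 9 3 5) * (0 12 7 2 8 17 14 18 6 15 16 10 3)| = 30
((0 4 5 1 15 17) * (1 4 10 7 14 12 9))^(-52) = (0 7 12 1 17 10 14 9 15)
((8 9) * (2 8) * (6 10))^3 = (6 10)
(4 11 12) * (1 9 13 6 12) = (1 9 13 6 12 4 11) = [0, 9, 2, 3, 11, 5, 12, 7, 8, 13, 10, 1, 4, 6]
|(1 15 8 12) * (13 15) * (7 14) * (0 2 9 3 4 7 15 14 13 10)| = |(0 2 9 3 4 7 13 14 15 8 12 1 10)| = 13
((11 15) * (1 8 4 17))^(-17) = ((1 8 4 17)(11 15))^(-17) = (1 17 4 8)(11 15)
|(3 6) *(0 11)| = 2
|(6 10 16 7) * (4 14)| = |(4 14)(6 10 16 7)| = 4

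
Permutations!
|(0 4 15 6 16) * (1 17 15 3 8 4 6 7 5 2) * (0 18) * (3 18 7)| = 13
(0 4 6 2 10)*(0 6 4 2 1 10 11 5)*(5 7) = (0 2 11 7 5)(1 10 6) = [2, 10, 11, 3, 4, 0, 1, 5, 8, 9, 6, 7]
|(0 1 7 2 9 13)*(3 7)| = |(0 1 3 7 2 9 13)| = 7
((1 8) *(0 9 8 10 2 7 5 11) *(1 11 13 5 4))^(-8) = ((0 9 8 11)(1 10 2 7 4)(5 13))^(-8) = (13)(1 2 4 10 7)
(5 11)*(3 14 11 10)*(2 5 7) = (2 5 10 3 14 11 7) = [0, 1, 5, 14, 4, 10, 6, 2, 8, 9, 3, 7, 12, 13, 11]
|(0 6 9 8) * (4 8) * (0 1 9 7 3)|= |(0 6 7 3)(1 9 4 8)|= 4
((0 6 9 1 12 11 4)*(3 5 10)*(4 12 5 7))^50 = ((0 6 9 1 5 10 3 7 4)(11 12))^50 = (12)(0 10 6 3 9 7 1 4 5)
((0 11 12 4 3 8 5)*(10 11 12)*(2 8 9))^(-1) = (0 5 8 2 9 3 4 12)(10 11)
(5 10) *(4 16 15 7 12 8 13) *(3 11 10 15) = (3 11 10 5 15 7 12 8 13 4 16) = [0, 1, 2, 11, 16, 15, 6, 12, 13, 9, 5, 10, 8, 4, 14, 7, 3]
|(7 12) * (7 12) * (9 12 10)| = |(9 12 10)| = 3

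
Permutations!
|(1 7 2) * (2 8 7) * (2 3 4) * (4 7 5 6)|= |(1 3 7 8 5 6 4 2)|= 8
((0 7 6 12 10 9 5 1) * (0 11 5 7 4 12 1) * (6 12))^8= (12)(0 6 11)(1 5 4)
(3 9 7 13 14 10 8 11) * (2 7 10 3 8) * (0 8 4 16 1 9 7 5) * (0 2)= (0 8 11 4 16 1 9 10)(2 5)(3 7 13 14)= [8, 9, 5, 7, 16, 2, 6, 13, 11, 10, 0, 4, 12, 14, 3, 15, 1]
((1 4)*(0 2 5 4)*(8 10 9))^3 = (10)(0 4 2 1 5)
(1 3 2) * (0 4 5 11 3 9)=(0 4 5 11 3 2 1 9)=[4, 9, 1, 2, 5, 11, 6, 7, 8, 0, 10, 3]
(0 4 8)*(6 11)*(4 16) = (0 16 4 8)(6 11) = [16, 1, 2, 3, 8, 5, 11, 7, 0, 9, 10, 6, 12, 13, 14, 15, 4]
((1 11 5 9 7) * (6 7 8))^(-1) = ((1 11 5 9 8 6 7))^(-1) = (1 7 6 8 9 5 11)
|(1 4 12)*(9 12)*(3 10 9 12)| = |(1 4 12)(3 10 9)| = 3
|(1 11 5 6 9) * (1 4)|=6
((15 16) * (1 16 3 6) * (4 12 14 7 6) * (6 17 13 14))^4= ((1 16 15 3 4 12 6)(7 17 13 14))^4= (17)(1 4 16 12 15 6 3)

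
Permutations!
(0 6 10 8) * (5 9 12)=(0 6 10 8)(5 9 12)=[6, 1, 2, 3, 4, 9, 10, 7, 0, 12, 8, 11, 5]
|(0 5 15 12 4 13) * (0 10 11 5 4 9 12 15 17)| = 14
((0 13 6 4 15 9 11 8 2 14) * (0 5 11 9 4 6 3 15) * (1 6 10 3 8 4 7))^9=(0 13 8 2 14 5 11 4)(1 3)(6 15)(7 10)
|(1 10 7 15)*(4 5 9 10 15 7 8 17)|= |(1 15)(4 5 9 10 8 17)|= 6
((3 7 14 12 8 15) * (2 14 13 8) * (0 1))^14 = (2 12 14)(3 15 8 13 7) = ((0 1)(2 14 12)(3 7 13 8 15))^14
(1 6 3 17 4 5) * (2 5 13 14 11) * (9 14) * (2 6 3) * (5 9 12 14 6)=[0, 3, 9, 17, 13, 1, 2, 7, 8, 6, 10, 5, 14, 12, 11, 15, 16, 4]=(1 3 17 4 13 12 14 11 5)(2 9 6)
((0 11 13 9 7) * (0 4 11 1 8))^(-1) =(0 8 1)(4 7 9 13 11)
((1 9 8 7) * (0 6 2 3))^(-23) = (0 6 2 3)(1 9 8 7) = ((0 6 2 3)(1 9 8 7))^(-23)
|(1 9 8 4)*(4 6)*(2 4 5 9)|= 12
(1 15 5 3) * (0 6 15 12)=(0 6 15 5 3 1 12)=[6, 12, 2, 1, 4, 3, 15, 7, 8, 9, 10, 11, 0, 13, 14, 5]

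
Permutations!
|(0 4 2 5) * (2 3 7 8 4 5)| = |(0 5)(3 7 8 4)| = 4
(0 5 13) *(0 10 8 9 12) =(0 5 13 10 8 9 12) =[5, 1, 2, 3, 4, 13, 6, 7, 9, 12, 8, 11, 0, 10]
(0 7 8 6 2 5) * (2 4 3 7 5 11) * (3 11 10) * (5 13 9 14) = (0 13 9 14 5)(2 10 3 7 8 6 4 11) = [13, 1, 10, 7, 11, 0, 4, 8, 6, 14, 3, 2, 12, 9, 5]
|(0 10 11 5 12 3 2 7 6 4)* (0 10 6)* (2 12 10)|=|(0 6 4 2 7)(3 12)(5 10 11)|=30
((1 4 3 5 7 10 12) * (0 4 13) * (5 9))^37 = (0 12 5 4 1 7 3 13 10 9)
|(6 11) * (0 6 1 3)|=|(0 6 11 1 3)|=5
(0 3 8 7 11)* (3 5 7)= (0 5 7 11)(3 8)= [5, 1, 2, 8, 4, 7, 6, 11, 3, 9, 10, 0]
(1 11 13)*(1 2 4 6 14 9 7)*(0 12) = (0 12)(1 11 13 2 4 6 14 9 7) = [12, 11, 4, 3, 6, 5, 14, 1, 8, 7, 10, 13, 0, 2, 9]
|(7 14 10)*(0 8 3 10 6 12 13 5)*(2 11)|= |(0 8 3 10 7 14 6 12 13 5)(2 11)|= 10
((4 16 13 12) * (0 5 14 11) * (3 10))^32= ((0 5 14 11)(3 10)(4 16 13 12))^32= (16)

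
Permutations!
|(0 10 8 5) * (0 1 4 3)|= 7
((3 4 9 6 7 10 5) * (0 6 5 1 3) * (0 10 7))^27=((0 6)(1 3 4 9 5 10))^27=(0 6)(1 9)(3 5)(4 10)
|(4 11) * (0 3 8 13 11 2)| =7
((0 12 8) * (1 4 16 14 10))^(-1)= ((0 12 8)(1 4 16 14 10))^(-1)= (0 8 12)(1 10 14 16 4)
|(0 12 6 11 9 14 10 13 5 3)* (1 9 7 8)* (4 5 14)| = 33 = |(0 12 6 11 7 8 1 9 4 5 3)(10 13 14)|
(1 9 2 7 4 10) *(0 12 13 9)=(0 12 13 9 2 7 4 10 1)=[12, 0, 7, 3, 10, 5, 6, 4, 8, 2, 1, 11, 13, 9]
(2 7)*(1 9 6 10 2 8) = (1 9 6 10 2 7 8) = [0, 9, 7, 3, 4, 5, 10, 8, 1, 6, 2]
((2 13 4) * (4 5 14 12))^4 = ((2 13 5 14 12 4))^4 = (2 12 5)(4 14 13)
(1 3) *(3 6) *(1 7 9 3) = (1 6)(3 7 9) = [0, 6, 2, 7, 4, 5, 1, 9, 8, 3]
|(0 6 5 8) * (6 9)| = 5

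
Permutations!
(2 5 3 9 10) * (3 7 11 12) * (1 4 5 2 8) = (1 4 5 7 11 12 3 9 10 8) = [0, 4, 2, 9, 5, 7, 6, 11, 1, 10, 8, 12, 3]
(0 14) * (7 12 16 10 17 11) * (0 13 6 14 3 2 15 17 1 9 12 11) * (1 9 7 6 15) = (0 3 2 1 7 11 6 14 13 15 17)(9 12 16 10) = [3, 7, 1, 2, 4, 5, 14, 11, 8, 12, 9, 6, 16, 15, 13, 17, 10, 0]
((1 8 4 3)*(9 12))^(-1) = ((1 8 4 3)(9 12))^(-1) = (1 3 4 8)(9 12)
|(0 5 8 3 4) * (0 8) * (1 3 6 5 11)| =8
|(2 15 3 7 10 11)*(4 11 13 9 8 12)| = 11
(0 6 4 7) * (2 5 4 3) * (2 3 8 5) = (0 6 8 5 4 7) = [6, 1, 2, 3, 7, 4, 8, 0, 5]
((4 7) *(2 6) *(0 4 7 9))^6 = (9) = ((0 4 9)(2 6))^6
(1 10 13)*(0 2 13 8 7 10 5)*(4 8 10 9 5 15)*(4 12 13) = (0 2 4 8 7 9 5)(1 15 12 13) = [2, 15, 4, 3, 8, 0, 6, 9, 7, 5, 10, 11, 13, 1, 14, 12]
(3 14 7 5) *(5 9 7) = [0, 1, 2, 14, 4, 3, 6, 9, 8, 7, 10, 11, 12, 13, 5] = (3 14 5)(7 9)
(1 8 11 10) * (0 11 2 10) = (0 11)(1 8 2 10) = [11, 8, 10, 3, 4, 5, 6, 7, 2, 9, 1, 0]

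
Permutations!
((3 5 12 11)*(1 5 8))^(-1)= ((1 5 12 11 3 8))^(-1)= (1 8 3 11 12 5)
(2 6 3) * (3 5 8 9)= (2 6 5 8 9 3)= [0, 1, 6, 2, 4, 8, 5, 7, 9, 3]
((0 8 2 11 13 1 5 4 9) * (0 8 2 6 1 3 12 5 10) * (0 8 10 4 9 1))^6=((0 2 11 13 3 12 5 9 10 8 6)(1 4))^6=(0 5 2 9 11 10 13 8 3 6 12)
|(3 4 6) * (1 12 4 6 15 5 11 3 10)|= 9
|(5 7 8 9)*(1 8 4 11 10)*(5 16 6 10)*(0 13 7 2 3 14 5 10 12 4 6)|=12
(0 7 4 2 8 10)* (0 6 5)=[7, 1, 8, 3, 2, 0, 5, 4, 10, 9, 6]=(0 7 4 2 8 10 6 5)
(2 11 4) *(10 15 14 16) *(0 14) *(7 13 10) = (0 14 16 7 13 10 15)(2 11 4) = [14, 1, 11, 3, 2, 5, 6, 13, 8, 9, 15, 4, 12, 10, 16, 0, 7]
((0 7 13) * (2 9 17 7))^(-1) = (0 13 7 17 9 2)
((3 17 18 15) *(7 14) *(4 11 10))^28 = (18)(4 11 10)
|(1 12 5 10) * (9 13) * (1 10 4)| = |(1 12 5 4)(9 13)| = 4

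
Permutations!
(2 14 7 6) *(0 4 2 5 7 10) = (0 4 2 14 10)(5 7 6) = [4, 1, 14, 3, 2, 7, 5, 6, 8, 9, 0, 11, 12, 13, 10]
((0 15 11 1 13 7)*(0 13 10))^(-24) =(0 15 11 1 10)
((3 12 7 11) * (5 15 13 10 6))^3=((3 12 7 11)(5 15 13 10 6))^3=(3 11 7 12)(5 10 15 6 13)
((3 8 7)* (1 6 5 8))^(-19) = (1 3 7 8 5 6)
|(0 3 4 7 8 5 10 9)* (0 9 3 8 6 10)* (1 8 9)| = 5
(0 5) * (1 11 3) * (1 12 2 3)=(0 5)(1 11)(2 3 12)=[5, 11, 3, 12, 4, 0, 6, 7, 8, 9, 10, 1, 2]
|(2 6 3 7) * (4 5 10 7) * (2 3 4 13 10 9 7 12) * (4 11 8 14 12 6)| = 13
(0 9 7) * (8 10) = (0 9 7)(8 10) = [9, 1, 2, 3, 4, 5, 6, 0, 10, 7, 8]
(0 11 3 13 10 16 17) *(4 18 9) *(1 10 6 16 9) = [11, 10, 2, 13, 18, 5, 16, 7, 8, 4, 9, 3, 12, 6, 14, 15, 17, 0, 1] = (0 11 3 13 6 16 17)(1 10 9 4 18)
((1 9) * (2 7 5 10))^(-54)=((1 9)(2 7 5 10))^(-54)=(2 5)(7 10)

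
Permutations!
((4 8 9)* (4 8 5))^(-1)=((4 5)(8 9))^(-1)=(4 5)(8 9)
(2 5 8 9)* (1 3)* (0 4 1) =(0 4 1 3)(2 5 8 9) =[4, 3, 5, 0, 1, 8, 6, 7, 9, 2]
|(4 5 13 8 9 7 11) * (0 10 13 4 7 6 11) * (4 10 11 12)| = 24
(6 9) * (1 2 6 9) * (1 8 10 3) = (1 2 6 8 10 3) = [0, 2, 6, 1, 4, 5, 8, 7, 10, 9, 3]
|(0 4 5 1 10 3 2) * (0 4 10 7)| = 8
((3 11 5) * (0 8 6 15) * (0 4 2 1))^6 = (0 1 2 4 15 6 8)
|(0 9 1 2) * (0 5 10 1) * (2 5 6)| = |(0 9)(1 5 10)(2 6)| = 6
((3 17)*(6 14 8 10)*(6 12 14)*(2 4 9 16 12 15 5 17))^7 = (2 10 9 5 12 3 8 4 15 16 17 14)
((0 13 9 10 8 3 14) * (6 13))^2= ((0 6 13 9 10 8 3 14))^2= (0 13 10 3)(6 9 8 14)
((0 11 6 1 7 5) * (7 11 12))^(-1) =(0 5 7 12)(1 6 11)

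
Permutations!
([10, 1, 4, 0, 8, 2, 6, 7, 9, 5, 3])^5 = (0 3 10)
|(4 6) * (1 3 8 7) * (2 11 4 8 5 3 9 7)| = 30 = |(1 9 7)(2 11 4 6 8)(3 5)|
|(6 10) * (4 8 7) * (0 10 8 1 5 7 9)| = |(0 10 6 8 9)(1 5 7 4)| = 20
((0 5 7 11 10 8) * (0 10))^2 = ((0 5 7 11)(8 10))^2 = (0 7)(5 11)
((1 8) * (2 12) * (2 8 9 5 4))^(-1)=(1 8 12 2 4 5 9)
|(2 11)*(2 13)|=|(2 11 13)|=3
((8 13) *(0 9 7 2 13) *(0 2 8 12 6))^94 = ((0 9 7 8 2 13 12 6))^94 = (0 12 2 7)(6 13 8 9)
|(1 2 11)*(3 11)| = |(1 2 3 11)| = 4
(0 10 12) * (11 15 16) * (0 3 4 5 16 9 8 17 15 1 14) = [10, 14, 2, 4, 5, 16, 6, 7, 17, 8, 12, 1, 3, 13, 0, 9, 11, 15] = (0 10 12 3 4 5 16 11 1 14)(8 17 15 9)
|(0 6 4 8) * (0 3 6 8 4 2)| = |(0 8 3 6 2)| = 5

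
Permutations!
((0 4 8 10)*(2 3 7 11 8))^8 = (11) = ((0 4 2 3 7 11 8 10))^8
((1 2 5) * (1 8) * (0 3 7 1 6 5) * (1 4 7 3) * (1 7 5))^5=(0 6 4 2 8 7 1 5)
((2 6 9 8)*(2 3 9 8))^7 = ((2 6 8 3 9))^7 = (2 8 9 6 3)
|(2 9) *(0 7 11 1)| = |(0 7 11 1)(2 9)| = 4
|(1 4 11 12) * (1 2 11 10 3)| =|(1 4 10 3)(2 11 12)| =12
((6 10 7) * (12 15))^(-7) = ((6 10 7)(12 15))^(-7) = (6 7 10)(12 15)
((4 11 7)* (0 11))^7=((0 11 7 4))^7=(0 4 7 11)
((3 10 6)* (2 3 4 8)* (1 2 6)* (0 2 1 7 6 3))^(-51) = ((0 2)(3 10 7 6 4 8))^(-51) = (0 2)(3 6)(4 10)(7 8)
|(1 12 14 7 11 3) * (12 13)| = |(1 13 12 14 7 11 3)| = 7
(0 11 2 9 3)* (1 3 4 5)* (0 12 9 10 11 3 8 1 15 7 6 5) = (0 3 12 9 4)(1 8)(2 10 11)(5 15 7 6) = [3, 8, 10, 12, 0, 15, 5, 6, 1, 4, 11, 2, 9, 13, 14, 7]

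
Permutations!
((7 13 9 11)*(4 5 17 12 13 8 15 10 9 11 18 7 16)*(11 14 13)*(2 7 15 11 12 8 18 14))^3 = (2 15 14 7 10 13 18 9)(4 8)(5 11)(16 17)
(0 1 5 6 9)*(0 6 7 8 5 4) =(0 1 4)(5 7 8)(6 9) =[1, 4, 2, 3, 0, 7, 9, 8, 5, 6]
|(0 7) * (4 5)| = 2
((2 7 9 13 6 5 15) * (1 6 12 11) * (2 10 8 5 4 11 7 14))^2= (1 4)(5 10)(6 11)(7 13)(8 15)(9 12)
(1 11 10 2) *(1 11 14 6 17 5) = [0, 14, 11, 3, 4, 1, 17, 7, 8, 9, 2, 10, 12, 13, 6, 15, 16, 5] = (1 14 6 17 5)(2 11 10)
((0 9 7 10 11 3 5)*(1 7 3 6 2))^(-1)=((0 9 3 5)(1 7 10 11 6 2))^(-1)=(0 5 3 9)(1 2 6 11 10 7)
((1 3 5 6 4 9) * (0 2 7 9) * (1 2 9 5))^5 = (0 6 7 9 4 5 2)(1 3) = ((0 9 2 7 5 6 4)(1 3))^5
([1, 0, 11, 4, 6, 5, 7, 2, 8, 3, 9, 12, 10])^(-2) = (2 6 3 10 11 7 4 9 12)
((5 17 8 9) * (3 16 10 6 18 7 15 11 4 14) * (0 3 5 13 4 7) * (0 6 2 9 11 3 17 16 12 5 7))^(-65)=(0 11 8 17)(2 3 13 5 14 10 15 9 12 4 16 7)(6 18)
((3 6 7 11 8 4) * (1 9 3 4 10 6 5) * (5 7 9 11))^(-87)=((1 11 8 10 6 9 3 7 5))^(-87)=(1 10 3)(5 8 9)(6 7 11)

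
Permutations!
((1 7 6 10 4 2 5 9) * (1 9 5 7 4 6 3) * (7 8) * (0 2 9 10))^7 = (0 9 3 2 10 1 8 6 4 7)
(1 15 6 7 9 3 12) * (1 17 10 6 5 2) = (1 15 5 2)(3 12 17 10 6 7 9) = [0, 15, 1, 12, 4, 2, 7, 9, 8, 3, 6, 11, 17, 13, 14, 5, 16, 10]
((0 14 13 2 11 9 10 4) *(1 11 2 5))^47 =((0 14 13 5 1 11 9 10 4))^47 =(0 13 1 9 4 14 5 11 10)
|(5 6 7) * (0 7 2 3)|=6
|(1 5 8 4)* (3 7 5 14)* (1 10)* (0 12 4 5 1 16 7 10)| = 6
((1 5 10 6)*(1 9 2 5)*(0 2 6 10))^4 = ((10)(0 2 5)(6 9))^4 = (10)(0 2 5)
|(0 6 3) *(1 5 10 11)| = 12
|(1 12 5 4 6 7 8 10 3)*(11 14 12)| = |(1 11 14 12 5 4 6 7 8 10 3)| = 11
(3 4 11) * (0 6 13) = (0 6 13)(3 4 11) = [6, 1, 2, 4, 11, 5, 13, 7, 8, 9, 10, 3, 12, 0]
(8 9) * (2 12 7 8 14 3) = [0, 1, 12, 2, 4, 5, 6, 8, 9, 14, 10, 11, 7, 13, 3] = (2 12 7 8 9 14 3)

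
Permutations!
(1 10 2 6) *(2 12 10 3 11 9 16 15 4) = (1 3 11 9 16 15 4 2 6)(10 12) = [0, 3, 6, 11, 2, 5, 1, 7, 8, 16, 12, 9, 10, 13, 14, 4, 15]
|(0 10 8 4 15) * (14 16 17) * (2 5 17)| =5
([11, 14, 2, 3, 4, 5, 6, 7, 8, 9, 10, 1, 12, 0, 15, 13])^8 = [1, 15, 2, 3, 4, 5, 6, 7, 8, 9, 10, 14, 12, 11, 13, 0]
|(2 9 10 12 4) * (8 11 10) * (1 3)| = 14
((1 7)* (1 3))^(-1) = (1 3 7)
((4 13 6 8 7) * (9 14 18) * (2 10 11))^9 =(18)(4 7 8 6 13)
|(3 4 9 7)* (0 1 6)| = 12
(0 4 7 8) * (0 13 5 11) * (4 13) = (0 13 5 11)(4 7 8) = [13, 1, 2, 3, 7, 11, 6, 8, 4, 9, 10, 0, 12, 5]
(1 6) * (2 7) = (1 6)(2 7) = [0, 6, 7, 3, 4, 5, 1, 2]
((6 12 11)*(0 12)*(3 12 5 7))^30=((0 5 7 3 12 11 6))^30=(0 7 12 6 5 3 11)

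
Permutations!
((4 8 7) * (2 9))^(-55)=(2 9)(4 7 8)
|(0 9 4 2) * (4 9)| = |(9)(0 4 2)| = 3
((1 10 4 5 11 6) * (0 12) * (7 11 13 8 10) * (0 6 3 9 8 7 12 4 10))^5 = ((0 4 5 13 7 11 3 9 8)(1 12 6))^5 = (0 11 4 3 5 9 13 8 7)(1 6 12)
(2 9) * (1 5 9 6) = [0, 5, 6, 3, 4, 9, 1, 7, 8, 2] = (1 5 9 2 6)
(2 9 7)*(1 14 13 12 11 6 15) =[0, 14, 9, 3, 4, 5, 15, 2, 8, 7, 10, 6, 11, 12, 13, 1] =(1 14 13 12 11 6 15)(2 9 7)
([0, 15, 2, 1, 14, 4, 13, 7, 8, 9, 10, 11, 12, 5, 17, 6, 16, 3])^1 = [0, 15, 2, 1, 14, 4, 13, 7, 8, 9, 10, 11, 12, 5, 17, 6, 16, 3]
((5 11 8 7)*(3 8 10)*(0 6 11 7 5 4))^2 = (0 11 3 5 4 6 10 8 7)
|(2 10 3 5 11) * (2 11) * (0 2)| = |(11)(0 2 10 3 5)| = 5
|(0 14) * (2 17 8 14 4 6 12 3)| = |(0 4 6 12 3 2 17 8 14)| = 9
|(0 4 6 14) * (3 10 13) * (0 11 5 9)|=21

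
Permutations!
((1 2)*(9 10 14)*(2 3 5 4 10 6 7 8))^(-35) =((1 3 5 4 10 14 9 6 7 8 2))^(-35) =(1 8 6 14 4 3 2 7 9 10 5)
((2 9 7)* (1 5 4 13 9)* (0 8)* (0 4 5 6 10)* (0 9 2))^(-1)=(0 7 9 10 6 1 2 13 4 8)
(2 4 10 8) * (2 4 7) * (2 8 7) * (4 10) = [0, 1, 2, 3, 4, 5, 6, 8, 10, 9, 7] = (7 8 10)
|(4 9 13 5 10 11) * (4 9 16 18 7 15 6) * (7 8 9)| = |(4 16 18 8 9 13 5 10 11 7 15 6)| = 12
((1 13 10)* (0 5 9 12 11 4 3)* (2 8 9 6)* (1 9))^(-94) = ((0 5 6 2 8 1 13 10 9 12 11 4 3))^(-94) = (0 11 10 8 5 4 9 1 6 3 12 13 2)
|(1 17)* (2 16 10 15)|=|(1 17)(2 16 10 15)|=4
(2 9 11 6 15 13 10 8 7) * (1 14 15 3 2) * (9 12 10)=(1 14 15 13 9 11 6 3 2 12 10 8 7)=[0, 14, 12, 2, 4, 5, 3, 1, 7, 11, 8, 6, 10, 9, 15, 13]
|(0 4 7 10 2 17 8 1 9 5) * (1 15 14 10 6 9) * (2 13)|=42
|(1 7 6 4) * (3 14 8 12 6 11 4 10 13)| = |(1 7 11 4)(3 14 8 12 6 10 13)| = 28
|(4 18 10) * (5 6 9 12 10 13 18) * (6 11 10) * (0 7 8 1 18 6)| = 36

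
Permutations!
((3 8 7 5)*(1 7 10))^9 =(1 3)(5 10)(7 8)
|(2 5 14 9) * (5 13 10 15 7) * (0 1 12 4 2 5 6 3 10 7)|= 33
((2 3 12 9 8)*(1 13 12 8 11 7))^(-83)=(1 13 12 9 11 7)(2 3 8)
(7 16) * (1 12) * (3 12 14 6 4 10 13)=[0, 14, 2, 12, 10, 5, 4, 16, 8, 9, 13, 11, 1, 3, 6, 15, 7]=(1 14 6 4 10 13 3 12)(7 16)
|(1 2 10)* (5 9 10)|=5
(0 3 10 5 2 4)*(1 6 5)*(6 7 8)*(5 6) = (0 3 10 1 7 8 5 2 4) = [3, 7, 4, 10, 0, 2, 6, 8, 5, 9, 1]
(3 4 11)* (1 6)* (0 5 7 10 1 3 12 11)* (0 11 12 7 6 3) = (12)(0 5 6)(1 3 4 11 7 10) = [5, 3, 2, 4, 11, 6, 0, 10, 8, 9, 1, 7, 12]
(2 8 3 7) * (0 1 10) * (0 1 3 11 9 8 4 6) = (0 3 7 2 4 6)(1 10)(8 11 9) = [3, 10, 4, 7, 6, 5, 0, 2, 11, 8, 1, 9]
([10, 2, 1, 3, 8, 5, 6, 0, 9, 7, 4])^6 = (10)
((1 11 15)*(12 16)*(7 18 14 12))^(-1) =((1 11 15)(7 18 14 12 16))^(-1) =(1 15 11)(7 16 12 14 18)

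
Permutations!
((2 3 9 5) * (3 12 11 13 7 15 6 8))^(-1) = (2 5 9 3 8 6 15 7 13 11 12)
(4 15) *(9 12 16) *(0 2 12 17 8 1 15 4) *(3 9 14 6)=(0 2 12 16 14 6 3 9 17 8 1 15)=[2, 15, 12, 9, 4, 5, 3, 7, 1, 17, 10, 11, 16, 13, 6, 0, 14, 8]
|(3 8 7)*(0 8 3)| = 3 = |(0 8 7)|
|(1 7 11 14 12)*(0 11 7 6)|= 6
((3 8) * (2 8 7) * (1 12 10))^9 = (12)(2 8 3 7)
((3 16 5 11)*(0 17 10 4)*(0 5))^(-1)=((0 17 10 4 5 11 3 16))^(-1)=(0 16 3 11 5 4 10 17)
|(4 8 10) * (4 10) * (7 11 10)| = 6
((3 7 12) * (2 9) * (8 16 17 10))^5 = (2 9)(3 12 7)(8 16 17 10)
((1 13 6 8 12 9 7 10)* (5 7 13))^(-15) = (13)(1 5 7 10)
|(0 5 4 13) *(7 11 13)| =6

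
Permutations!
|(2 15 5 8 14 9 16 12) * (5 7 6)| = 10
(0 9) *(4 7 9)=[4, 1, 2, 3, 7, 5, 6, 9, 8, 0]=(0 4 7 9)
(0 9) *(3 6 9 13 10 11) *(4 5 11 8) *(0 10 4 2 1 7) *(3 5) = (0 13 4 3 6 9 10 8 2 1 7)(5 11) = [13, 7, 1, 6, 3, 11, 9, 0, 2, 10, 8, 5, 12, 4]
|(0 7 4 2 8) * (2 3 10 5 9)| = 9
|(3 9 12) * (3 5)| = |(3 9 12 5)| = 4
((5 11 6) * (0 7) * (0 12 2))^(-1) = ((0 7 12 2)(5 11 6))^(-1) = (0 2 12 7)(5 6 11)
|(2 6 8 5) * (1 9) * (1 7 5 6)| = 10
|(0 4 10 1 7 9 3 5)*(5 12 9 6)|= 21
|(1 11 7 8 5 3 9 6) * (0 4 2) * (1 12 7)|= 42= |(0 4 2)(1 11)(3 9 6 12 7 8 5)|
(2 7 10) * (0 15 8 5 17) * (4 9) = [15, 1, 7, 3, 9, 17, 6, 10, 5, 4, 2, 11, 12, 13, 14, 8, 16, 0] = (0 15 8 5 17)(2 7 10)(4 9)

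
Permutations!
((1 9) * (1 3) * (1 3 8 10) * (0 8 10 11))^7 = (0 8 11)(1 9 10)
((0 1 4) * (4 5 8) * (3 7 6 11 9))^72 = ((0 1 5 8 4)(3 7 6 11 9))^72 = (0 5 4 1 8)(3 6 9 7 11)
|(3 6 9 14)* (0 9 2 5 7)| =|(0 9 14 3 6 2 5 7)| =8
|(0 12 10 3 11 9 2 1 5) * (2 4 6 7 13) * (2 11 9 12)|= 36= |(0 2 1 5)(3 9 4 6 7 13 11 12 10)|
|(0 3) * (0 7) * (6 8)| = |(0 3 7)(6 8)| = 6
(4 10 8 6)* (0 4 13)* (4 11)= (0 11 4 10 8 6 13)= [11, 1, 2, 3, 10, 5, 13, 7, 6, 9, 8, 4, 12, 0]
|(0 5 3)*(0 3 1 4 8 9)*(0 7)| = |(0 5 1 4 8 9 7)| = 7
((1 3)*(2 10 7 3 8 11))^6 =((1 8 11 2 10 7 3))^6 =(1 3 7 10 2 11 8)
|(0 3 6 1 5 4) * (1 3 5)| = 6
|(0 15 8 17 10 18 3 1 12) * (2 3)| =|(0 15 8 17 10 18 2 3 1 12)| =10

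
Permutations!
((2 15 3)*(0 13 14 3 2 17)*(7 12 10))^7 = ((0 13 14 3 17)(2 15)(7 12 10))^7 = (0 14 17 13 3)(2 15)(7 12 10)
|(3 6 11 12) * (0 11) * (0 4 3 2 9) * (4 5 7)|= |(0 11 12 2 9)(3 6 5 7 4)|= 5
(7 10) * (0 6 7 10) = [6, 1, 2, 3, 4, 5, 7, 0, 8, 9, 10] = (10)(0 6 7)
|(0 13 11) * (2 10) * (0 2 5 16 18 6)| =9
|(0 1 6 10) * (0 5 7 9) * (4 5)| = |(0 1 6 10 4 5 7 9)| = 8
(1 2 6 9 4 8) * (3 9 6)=[0, 2, 3, 9, 8, 5, 6, 7, 1, 4]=(1 2 3 9 4 8)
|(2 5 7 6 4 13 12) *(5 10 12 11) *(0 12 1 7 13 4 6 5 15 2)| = |(0 12)(1 7 5 13 11 15 2 10)| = 8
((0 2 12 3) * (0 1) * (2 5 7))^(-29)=((0 5 7 2 12 3 1))^(-29)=(0 1 3 12 2 7 5)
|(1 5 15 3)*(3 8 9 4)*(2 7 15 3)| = 6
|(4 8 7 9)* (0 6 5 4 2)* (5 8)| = 6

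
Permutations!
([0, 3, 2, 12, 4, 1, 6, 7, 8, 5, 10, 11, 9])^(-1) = [0, 5, 2, 1, 4, 9, 6, 7, 8, 12, 10, 11, 3]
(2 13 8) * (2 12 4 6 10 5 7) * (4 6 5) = (2 13 8 12 6 10 4 5 7) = [0, 1, 13, 3, 5, 7, 10, 2, 12, 9, 4, 11, 6, 8]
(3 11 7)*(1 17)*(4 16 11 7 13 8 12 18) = (1 17)(3 7)(4 16 11 13 8 12 18) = [0, 17, 2, 7, 16, 5, 6, 3, 12, 9, 10, 13, 18, 8, 14, 15, 11, 1, 4]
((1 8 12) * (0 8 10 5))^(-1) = (0 5 10 1 12 8)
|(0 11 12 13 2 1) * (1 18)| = 7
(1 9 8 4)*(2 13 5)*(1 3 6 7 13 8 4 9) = (2 8 9 4 3 6 7 13 5) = [0, 1, 8, 6, 3, 2, 7, 13, 9, 4, 10, 11, 12, 5]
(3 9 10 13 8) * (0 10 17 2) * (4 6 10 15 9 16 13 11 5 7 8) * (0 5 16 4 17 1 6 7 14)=(0 15 9 1 6 10 11 16 13 17 2 5 14)(3 4 7 8)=[15, 6, 5, 4, 7, 14, 10, 8, 3, 1, 11, 16, 12, 17, 0, 9, 13, 2]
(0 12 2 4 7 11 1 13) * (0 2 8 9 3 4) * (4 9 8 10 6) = (0 12 10 6 4 7 11 1 13 2)(3 9) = [12, 13, 0, 9, 7, 5, 4, 11, 8, 3, 6, 1, 10, 2]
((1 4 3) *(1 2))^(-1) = (1 2 3 4)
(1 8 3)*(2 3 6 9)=(1 8 6 9 2 3)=[0, 8, 3, 1, 4, 5, 9, 7, 6, 2]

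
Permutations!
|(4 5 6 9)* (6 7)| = 5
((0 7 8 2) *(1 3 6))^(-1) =(0 2 8 7)(1 6 3)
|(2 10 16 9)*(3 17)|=4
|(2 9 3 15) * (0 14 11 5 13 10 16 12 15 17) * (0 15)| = 40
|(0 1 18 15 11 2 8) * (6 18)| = 8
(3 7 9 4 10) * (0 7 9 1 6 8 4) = (0 7 1 6 8 4 10 3 9) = [7, 6, 2, 9, 10, 5, 8, 1, 4, 0, 3]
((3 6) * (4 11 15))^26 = ((3 6)(4 11 15))^26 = (4 15 11)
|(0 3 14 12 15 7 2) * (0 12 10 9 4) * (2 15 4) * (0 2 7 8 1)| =9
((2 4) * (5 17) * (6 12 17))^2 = (5 12)(6 17)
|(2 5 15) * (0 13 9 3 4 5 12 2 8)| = 8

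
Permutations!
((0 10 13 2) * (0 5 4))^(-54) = (13)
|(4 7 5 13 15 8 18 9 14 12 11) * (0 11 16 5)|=36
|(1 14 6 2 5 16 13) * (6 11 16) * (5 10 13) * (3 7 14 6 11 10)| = 24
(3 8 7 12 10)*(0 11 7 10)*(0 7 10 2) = (0 11 10 3 8 2)(7 12) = [11, 1, 0, 8, 4, 5, 6, 12, 2, 9, 3, 10, 7]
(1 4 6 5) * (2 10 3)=(1 4 6 5)(2 10 3)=[0, 4, 10, 2, 6, 1, 5, 7, 8, 9, 3]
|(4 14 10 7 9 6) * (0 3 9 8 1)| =|(0 3 9 6 4 14 10 7 8 1)| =10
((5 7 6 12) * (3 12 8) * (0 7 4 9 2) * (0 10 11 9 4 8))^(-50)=(0 7 6)(2 11)(3 5)(8 12)(9 10)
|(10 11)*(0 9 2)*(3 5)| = 6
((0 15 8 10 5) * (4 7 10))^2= (0 8 7 5 15 4 10)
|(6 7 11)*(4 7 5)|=|(4 7 11 6 5)|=5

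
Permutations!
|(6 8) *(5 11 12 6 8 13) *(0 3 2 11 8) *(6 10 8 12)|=10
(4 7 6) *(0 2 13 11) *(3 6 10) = [2, 1, 13, 6, 7, 5, 4, 10, 8, 9, 3, 0, 12, 11] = (0 2 13 11)(3 6 4 7 10)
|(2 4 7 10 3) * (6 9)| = |(2 4 7 10 3)(6 9)| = 10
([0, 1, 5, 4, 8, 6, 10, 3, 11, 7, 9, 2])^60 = (11)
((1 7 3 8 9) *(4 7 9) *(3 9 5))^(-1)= (1 9 7 4 8 3 5)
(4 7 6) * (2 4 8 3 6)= (2 4 7)(3 6 8)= [0, 1, 4, 6, 7, 5, 8, 2, 3]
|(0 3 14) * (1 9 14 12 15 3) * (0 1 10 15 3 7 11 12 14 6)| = 11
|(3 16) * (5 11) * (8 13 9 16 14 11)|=8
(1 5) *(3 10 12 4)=[0, 5, 2, 10, 3, 1, 6, 7, 8, 9, 12, 11, 4]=(1 5)(3 10 12 4)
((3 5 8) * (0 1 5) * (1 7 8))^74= ((0 7 8 3)(1 5))^74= (0 8)(3 7)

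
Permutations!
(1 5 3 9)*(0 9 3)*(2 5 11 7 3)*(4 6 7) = (0 9 1 11 4 6 7 3 2 5) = [9, 11, 5, 2, 6, 0, 7, 3, 8, 1, 10, 4]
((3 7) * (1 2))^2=((1 2)(3 7))^2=(7)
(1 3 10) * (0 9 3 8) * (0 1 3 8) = (0 9 8 1)(3 10) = [9, 0, 2, 10, 4, 5, 6, 7, 1, 8, 3]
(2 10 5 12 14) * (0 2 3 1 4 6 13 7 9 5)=[2, 4, 10, 1, 6, 12, 13, 9, 8, 5, 0, 11, 14, 7, 3]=(0 2 10)(1 4 6 13 7 9 5 12 14 3)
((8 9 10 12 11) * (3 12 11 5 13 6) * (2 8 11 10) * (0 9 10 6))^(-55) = (0 6)(2 12)(3 9)(5 8)(10 13)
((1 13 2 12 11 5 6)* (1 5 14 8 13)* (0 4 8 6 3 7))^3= (0 13 11 5)(2 14 3 4)(6 7 8 12)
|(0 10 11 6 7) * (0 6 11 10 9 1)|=6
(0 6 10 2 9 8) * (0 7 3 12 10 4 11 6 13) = (0 13)(2 9 8 7 3 12 10)(4 11 6) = [13, 1, 9, 12, 11, 5, 4, 3, 7, 8, 2, 6, 10, 0]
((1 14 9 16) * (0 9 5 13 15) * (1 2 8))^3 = ((0 9 16 2 8 1 14 5 13 15))^3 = (0 2 14 15 16 1 13 9 8 5)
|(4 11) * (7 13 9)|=6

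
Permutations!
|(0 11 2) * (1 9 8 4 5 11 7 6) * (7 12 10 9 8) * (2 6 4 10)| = 9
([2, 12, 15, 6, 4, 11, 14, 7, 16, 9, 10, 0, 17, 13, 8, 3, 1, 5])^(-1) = [11, 16, 0, 15, 4, 17, 3, 7, 14, 9, 10, 5, 1, 13, 6, 2, 8, 12]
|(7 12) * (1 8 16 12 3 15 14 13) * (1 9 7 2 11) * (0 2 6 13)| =14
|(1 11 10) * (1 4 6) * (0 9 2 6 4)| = |(0 9 2 6 1 11 10)| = 7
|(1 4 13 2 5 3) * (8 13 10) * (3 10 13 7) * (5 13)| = |(1 4 5 10 8 7 3)(2 13)| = 14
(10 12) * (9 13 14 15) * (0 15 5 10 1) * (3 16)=[15, 0, 2, 16, 4, 10, 6, 7, 8, 13, 12, 11, 1, 14, 5, 9, 3]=(0 15 9 13 14 5 10 12 1)(3 16)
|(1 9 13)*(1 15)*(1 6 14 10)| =7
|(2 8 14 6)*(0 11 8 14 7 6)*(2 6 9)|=|(0 11 8 7 9 2 14)|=7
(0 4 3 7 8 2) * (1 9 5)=[4, 9, 0, 7, 3, 1, 6, 8, 2, 5]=(0 4 3 7 8 2)(1 9 5)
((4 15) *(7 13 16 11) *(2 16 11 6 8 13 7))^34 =(2 13 6)(8 16 11) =((2 16 6 8 13 11)(4 15))^34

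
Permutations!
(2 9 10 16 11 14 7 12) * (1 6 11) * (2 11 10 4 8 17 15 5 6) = (1 2 9 4 8 17 15 5 6 10 16)(7 12 11 14) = [0, 2, 9, 3, 8, 6, 10, 12, 17, 4, 16, 14, 11, 13, 7, 5, 1, 15]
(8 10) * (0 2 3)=(0 2 3)(8 10)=[2, 1, 3, 0, 4, 5, 6, 7, 10, 9, 8]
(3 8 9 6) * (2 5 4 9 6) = (2 5 4 9)(3 8 6) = [0, 1, 5, 8, 9, 4, 3, 7, 6, 2]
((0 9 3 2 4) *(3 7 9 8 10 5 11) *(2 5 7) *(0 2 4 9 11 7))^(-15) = ((0 8 10)(2 9 4)(3 5 7 11))^(-15) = (3 5 7 11)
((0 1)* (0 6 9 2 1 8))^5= (0 8)(1 6 9 2)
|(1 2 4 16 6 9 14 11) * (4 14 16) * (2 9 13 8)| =|(1 9 16 6 13 8 2 14 11)| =9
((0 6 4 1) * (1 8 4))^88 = (8)(0 6 1)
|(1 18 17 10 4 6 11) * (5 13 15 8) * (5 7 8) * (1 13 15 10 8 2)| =|(1 18 17 8 7 2)(4 6 11 13 10)(5 15)| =30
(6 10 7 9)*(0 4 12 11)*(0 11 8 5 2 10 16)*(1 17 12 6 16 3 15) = (0 4 6 3 15 1 17 12 8 5 2 10 7 9 16) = [4, 17, 10, 15, 6, 2, 3, 9, 5, 16, 7, 11, 8, 13, 14, 1, 0, 12]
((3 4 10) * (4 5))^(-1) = (3 10 4 5)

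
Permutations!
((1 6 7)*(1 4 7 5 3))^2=(7)(1 5)(3 6)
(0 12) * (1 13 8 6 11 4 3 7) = (0 12)(1 13 8 6 11 4 3 7) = [12, 13, 2, 7, 3, 5, 11, 1, 6, 9, 10, 4, 0, 8]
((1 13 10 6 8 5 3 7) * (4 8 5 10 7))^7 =((1 13 7)(3 4 8 10 6 5))^7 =(1 13 7)(3 4 8 10 6 5)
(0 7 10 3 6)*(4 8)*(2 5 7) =(0 2 5 7 10 3 6)(4 8) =[2, 1, 5, 6, 8, 7, 0, 10, 4, 9, 3]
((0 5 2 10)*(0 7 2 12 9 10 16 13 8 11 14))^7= (0 16 12 8 10 14 2 5 13 9 11 7)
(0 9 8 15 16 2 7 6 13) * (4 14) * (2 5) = (0 9 8 15 16 5 2 7 6 13)(4 14) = [9, 1, 7, 3, 14, 2, 13, 6, 15, 8, 10, 11, 12, 0, 4, 16, 5]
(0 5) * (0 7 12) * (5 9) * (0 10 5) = (0 9)(5 7 12 10) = [9, 1, 2, 3, 4, 7, 6, 12, 8, 0, 5, 11, 10]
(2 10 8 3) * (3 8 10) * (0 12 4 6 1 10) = (0 12 4 6 1 10)(2 3) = [12, 10, 3, 2, 6, 5, 1, 7, 8, 9, 0, 11, 4]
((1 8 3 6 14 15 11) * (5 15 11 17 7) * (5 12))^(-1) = (1 11 14 6 3 8)(5 12 7 17 15)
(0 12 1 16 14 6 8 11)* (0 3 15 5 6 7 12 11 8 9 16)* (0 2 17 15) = (0 11 3)(1 2 17 15 5 6 9 16 14 7 12) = [11, 2, 17, 0, 4, 6, 9, 12, 8, 16, 10, 3, 1, 13, 7, 5, 14, 15]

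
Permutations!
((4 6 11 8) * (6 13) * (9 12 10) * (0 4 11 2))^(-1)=((0 4 13 6 2)(8 11)(9 12 10))^(-1)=(0 2 6 13 4)(8 11)(9 10 12)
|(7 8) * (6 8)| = 3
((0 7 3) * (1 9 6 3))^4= (0 6 1)(3 9 7)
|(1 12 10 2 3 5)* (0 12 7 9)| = |(0 12 10 2 3 5 1 7 9)| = 9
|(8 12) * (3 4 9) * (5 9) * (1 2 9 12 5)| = 15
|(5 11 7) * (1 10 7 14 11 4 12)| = |(1 10 7 5 4 12)(11 14)| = 6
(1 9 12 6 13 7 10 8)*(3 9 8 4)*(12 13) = (1 8)(3 9 13 7 10 4)(6 12) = [0, 8, 2, 9, 3, 5, 12, 10, 1, 13, 4, 11, 6, 7]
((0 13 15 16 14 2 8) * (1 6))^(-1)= ((0 13 15 16 14 2 8)(1 6))^(-1)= (0 8 2 14 16 15 13)(1 6)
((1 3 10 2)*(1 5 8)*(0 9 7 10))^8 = ((0 9 7 10 2 5 8 1 3))^8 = (0 3 1 8 5 2 10 7 9)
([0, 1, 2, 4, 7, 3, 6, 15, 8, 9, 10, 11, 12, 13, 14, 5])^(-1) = (3 5 15 7 4)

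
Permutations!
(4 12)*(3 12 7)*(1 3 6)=(1 3 12 4 7 6)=[0, 3, 2, 12, 7, 5, 1, 6, 8, 9, 10, 11, 4]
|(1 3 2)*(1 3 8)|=2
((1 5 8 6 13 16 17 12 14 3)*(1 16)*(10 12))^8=((1 5 8 6 13)(3 16 17 10 12 14))^8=(1 6 5 13 8)(3 17 12)(10 14 16)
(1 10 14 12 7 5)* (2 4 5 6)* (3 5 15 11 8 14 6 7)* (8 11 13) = (1 10 6 2 4 15 13 8 14 12 3 5) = [0, 10, 4, 5, 15, 1, 2, 7, 14, 9, 6, 11, 3, 8, 12, 13]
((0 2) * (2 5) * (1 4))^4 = ((0 5 2)(1 4))^4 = (0 5 2)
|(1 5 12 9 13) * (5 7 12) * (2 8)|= 10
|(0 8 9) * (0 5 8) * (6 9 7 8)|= |(5 6 9)(7 8)|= 6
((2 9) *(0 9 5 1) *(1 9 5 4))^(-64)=((0 5 9 2 4 1))^(-64)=(0 9 4)(1 5 2)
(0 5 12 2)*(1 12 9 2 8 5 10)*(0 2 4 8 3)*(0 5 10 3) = (0 3 5 9 4 8 10 1 12) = [3, 12, 2, 5, 8, 9, 6, 7, 10, 4, 1, 11, 0]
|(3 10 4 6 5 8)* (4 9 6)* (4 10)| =|(3 4 10 9 6 5 8)| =7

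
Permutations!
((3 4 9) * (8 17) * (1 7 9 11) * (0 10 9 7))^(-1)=(0 1 11 4 3 9 10)(8 17)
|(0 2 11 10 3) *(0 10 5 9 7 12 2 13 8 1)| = 12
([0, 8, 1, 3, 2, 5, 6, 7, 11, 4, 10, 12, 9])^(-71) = [0, 2, 4, 3, 9, 5, 6, 7, 1, 12, 10, 8, 11]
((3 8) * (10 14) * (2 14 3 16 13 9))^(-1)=((2 14 10 3 8 16 13 9))^(-1)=(2 9 13 16 8 3 10 14)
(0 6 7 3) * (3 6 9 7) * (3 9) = (0 3)(6 9 7) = [3, 1, 2, 0, 4, 5, 9, 6, 8, 7]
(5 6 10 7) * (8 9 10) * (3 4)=[0, 1, 2, 4, 3, 6, 8, 5, 9, 10, 7]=(3 4)(5 6 8 9 10 7)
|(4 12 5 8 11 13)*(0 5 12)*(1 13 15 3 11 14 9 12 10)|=|(0 5 8 14 9 12 10 1 13 4)(3 11 15)|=30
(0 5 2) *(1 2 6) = (0 5 6 1 2) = [5, 2, 0, 3, 4, 6, 1]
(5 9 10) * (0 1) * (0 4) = (0 1 4)(5 9 10) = [1, 4, 2, 3, 0, 9, 6, 7, 8, 10, 5]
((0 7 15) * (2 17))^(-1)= (0 15 7)(2 17)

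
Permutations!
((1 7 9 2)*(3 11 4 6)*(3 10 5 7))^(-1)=(1 2 9 7 5 10 6 4 11 3)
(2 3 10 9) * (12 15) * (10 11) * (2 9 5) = (2 3 11 10 5)(12 15) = [0, 1, 3, 11, 4, 2, 6, 7, 8, 9, 5, 10, 15, 13, 14, 12]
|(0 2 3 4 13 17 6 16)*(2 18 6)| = |(0 18 6 16)(2 3 4 13 17)| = 20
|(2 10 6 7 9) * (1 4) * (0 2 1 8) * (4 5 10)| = 12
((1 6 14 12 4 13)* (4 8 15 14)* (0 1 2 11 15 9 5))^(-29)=(0 8 15 13 1 9 14 2 6 5 12 11 4)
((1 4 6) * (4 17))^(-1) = ((1 17 4 6))^(-1) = (1 6 4 17)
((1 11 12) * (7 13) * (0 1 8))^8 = (13)(0 12 1 8 11)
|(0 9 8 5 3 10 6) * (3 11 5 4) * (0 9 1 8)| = |(0 1 8 4 3 10 6 9)(5 11)| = 8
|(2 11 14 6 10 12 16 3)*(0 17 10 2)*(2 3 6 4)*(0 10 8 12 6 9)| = |(0 17 8 12 16 9)(2 11 14 4)(3 10 6)| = 12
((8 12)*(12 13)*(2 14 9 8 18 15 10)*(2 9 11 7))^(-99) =(2 14 11 7)(8 9 10 15 18 12 13)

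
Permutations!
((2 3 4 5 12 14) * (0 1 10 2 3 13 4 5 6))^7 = ((0 1 10 2 13 4 6)(3 5 12 14))^7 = (3 14 12 5)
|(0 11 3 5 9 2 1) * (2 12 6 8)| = 10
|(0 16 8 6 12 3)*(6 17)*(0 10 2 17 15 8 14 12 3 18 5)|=30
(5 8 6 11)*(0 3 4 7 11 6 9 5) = [3, 1, 2, 4, 7, 8, 6, 11, 9, 5, 10, 0] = (0 3 4 7 11)(5 8 9)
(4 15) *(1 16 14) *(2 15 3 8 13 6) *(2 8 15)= (1 16 14)(3 15 4)(6 8 13)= [0, 16, 2, 15, 3, 5, 8, 7, 13, 9, 10, 11, 12, 6, 1, 4, 14]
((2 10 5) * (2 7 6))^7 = (2 5 6 10 7)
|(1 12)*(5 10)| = 2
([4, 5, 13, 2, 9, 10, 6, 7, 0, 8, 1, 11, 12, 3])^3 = (13)(0 8 9 4)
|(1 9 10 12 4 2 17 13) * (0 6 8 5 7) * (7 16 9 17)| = |(0 6 8 5 16 9 10 12 4 2 7)(1 17 13)| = 33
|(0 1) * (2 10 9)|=|(0 1)(2 10 9)|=6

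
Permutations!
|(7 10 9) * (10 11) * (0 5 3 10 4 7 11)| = 8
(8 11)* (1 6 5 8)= (1 6 5 8 11)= [0, 6, 2, 3, 4, 8, 5, 7, 11, 9, 10, 1]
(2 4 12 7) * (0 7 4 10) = (0 7 2 10)(4 12) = [7, 1, 10, 3, 12, 5, 6, 2, 8, 9, 0, 11, 4]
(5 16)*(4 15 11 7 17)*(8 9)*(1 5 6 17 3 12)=(1 5 16 6 17 4 15 11 7 3 12)(8 9)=[0, 5, 2, 12, 15, 16, 17, 3, 9, 8, 10, 7, 1, 13, 14, 11, 6, 4]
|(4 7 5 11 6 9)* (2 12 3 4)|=|(2 12 3 4 7 5 11 6 9)|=9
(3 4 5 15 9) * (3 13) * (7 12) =[0, 1, 2, 4, 5, 15, 6, 12, 8, 13, 10, 11, 7, 3, 14, 9] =(3 4 5 15 9 13)(7 12)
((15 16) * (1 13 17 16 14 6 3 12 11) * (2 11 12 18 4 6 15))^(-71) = (1 13 17 16 2 11)(3 18 4 6)(14 15) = ((1 13 17 16 2 11)(3 18 4 6)(14 15))^(-71)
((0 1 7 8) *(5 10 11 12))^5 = (0 1 7 8)(5 10 11 12)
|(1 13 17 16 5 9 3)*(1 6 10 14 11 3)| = 30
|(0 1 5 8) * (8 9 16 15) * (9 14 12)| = 9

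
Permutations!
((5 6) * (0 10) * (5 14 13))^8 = ((0 10)(5 6 14 13))^8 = (14)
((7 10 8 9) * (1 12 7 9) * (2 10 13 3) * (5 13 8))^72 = ((1 12 7 8)(2 10 5 13 3))^72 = (2 5 3 10 13)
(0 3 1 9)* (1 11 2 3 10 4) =(0 10 4 1 9)(2 3 11) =[10, 9, 3, 11, 1, 5, 6, 7, 8, 0, 4, 2]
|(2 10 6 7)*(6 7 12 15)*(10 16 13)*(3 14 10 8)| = 24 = |(2 16 13 8 3 14 10 7)(6 12 15)|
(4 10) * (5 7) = (4 10)(5 7) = [0, 1, 2, 3, 10, 7, 6, 5, 8, 9, 4]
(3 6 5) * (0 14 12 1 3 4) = (0 14 12 1 3 6 5 4) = [14, 3, 2, 6, 0, 4, 5, 7, 8, 9, 10, 11, 1, 13, 12]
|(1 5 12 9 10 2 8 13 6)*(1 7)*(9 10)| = |(1 5 12 10 2 8 13 6 7)| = 9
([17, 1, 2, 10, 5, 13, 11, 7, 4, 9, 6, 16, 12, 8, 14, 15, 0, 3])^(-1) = (0 16 11 6 10 3 17)(4 8 13 5)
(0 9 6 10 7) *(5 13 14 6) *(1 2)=(0 9 5 13 14 6 10 7)(1 2)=[9, 2, 1, 3, 4, 13, 10, 0, 8, 5, 7, 11, 12, 14, 6]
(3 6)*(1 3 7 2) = (1 3 6 7 2) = [0, 3, 1, 6, 4, 5, 7, 2]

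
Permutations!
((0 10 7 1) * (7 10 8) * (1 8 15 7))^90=((0 15 7 8 1))^90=(15)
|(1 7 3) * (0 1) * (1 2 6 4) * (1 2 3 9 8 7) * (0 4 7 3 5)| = 14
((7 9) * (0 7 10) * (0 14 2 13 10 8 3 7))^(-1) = ((2 13 10 14)(3 7 9 8))^(-1) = (2 14 10 13)(3 8 9 7)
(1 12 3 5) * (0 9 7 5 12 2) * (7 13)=(0 9 13 7 5 1 2)(3 12)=[9, 2, 0, 12, 4, 1, 6, 5, 8, 13, 10, 11, 3, 7]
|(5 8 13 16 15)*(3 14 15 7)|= |(3 14 15 5 8 13 16 7)|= 8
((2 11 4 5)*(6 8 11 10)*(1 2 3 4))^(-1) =((1 2 10 6 8 11)(3 4 5))^(-1) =(1 11 8 6 10 2)(3 5 4)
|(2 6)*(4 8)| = |(2 6)(4 8)| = 2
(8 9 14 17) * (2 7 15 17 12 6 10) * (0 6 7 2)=[6, 1, 2, 3, 4, 5, 10, 15, 9, 14, 0, 11, 7, 13, 12, 17, 16, 8]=(0 6 10)(7 15 17 8 9 14 12)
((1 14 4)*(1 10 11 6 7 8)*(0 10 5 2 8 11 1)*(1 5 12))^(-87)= (0 2 10 8 5)(1 14 4 12)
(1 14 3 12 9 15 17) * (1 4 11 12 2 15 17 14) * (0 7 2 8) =(0 7 2 15 14 3 8)(4 11 12 9 17) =[7, 1, 15, 8, 11, 5, 6, 2, 0, 17, 10, 12, 9, 13, 3, 14, 16, 4]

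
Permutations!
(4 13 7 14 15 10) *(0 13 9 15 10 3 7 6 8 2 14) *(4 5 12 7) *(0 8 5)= (0 13 6 5 12 7 8 2 14 10)(3 4 9 15)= [13, 1, 14, 4, 9, 12, 5, 8, 2, 15, 0, 11, 7, 6, 10, 3]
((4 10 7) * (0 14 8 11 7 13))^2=((0 14 8 11 7 4 10 13))^2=(0 8 7 10)(4 13 14 11)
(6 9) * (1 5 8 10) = (1 5 8 10)(6 9) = [0, 5, 2, 3, 4, 8, 9, 7, 10, 6, 1]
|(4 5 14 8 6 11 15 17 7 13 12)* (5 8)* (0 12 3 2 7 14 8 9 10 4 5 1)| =|(0 12 5 8 6 11 15 17 14 1)(2 7 13 3)(4 9 10)| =60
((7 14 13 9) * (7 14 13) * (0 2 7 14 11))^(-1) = ((14)(0 2 7 13 9 11))^(-1) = (14)(0 11 9 13 7 2)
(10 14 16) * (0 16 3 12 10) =(0 16)(3 12 10 14) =[16, 1, 2, 12, 4, 5, 6, 7, 8, 9, 14, 11, 10, 13, 3, 15, 0]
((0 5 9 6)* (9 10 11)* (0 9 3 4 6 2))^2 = (0 10 3 6 2 5 11 4 9)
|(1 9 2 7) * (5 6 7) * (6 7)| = 5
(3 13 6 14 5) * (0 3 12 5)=[3, 1, 2, 13, 4, 12, 14, 7, 8, 9, 10, 11, 5, 6, 0]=(0 3 13 6 14)(5 12)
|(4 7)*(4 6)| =|(4 7 6)| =3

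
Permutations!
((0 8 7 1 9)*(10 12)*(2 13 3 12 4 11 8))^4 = (0 12 8)(1 13 4)(2 10 7)(3 11 9)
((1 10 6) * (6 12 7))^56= ((1 10 12 7 6))^56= (1 10 12 7 6)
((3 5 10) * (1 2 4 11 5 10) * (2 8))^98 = (1 2 11)(4 5 8)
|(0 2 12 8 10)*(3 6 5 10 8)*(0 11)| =|(0 2 12 3 6 5 10 11)| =8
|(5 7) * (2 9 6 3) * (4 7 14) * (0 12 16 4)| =|(0 12 16 4 7 5 14)(2 9 6 3)| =28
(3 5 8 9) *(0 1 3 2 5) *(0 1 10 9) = [10, 3, 5, 1, 4, 8, 6, 7, 0, 2, 9] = (0 10 9 2 5 8)(1 3)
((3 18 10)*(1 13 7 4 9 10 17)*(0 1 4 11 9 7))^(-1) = (0 13 1)(3 10 9 11 7 4 17 18)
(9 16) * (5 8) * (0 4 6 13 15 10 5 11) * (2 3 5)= [4, 1, 3, 5, 6, 8, 13, 7, 11, 16, 2, 0, 12, 15, 14, 10, 9]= (0 4 6 13 15 10 2 3 5 8 11)(9 16)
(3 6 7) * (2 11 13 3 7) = (2 11 13 3 6) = [0, 1, 11, 6, 4, 5, 2, 7, 8, 9, 10, 13, 12, 3]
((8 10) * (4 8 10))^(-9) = (10)(4 8)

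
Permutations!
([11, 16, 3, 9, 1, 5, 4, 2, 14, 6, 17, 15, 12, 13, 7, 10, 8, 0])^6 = (0 11 15 10 17)(1 3 8 6 7)(2 16 9 14 4)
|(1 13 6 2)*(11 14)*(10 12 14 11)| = 12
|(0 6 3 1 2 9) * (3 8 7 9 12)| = 20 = |(0 6 8 7 9)(1 2 12 3)|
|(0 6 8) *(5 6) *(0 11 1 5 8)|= 6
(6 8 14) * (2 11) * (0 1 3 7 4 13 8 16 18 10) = (0 1 3 7 4 13 8 14 6 16 18 10)(2 11) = [1, 3, 11, 7, 13, 5, 16, 4, 14, 9, 0, 2, 12, 8, 6, 15, 18, 17, 10]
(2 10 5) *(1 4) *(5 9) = (1 4)(2 10 9 5) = [0, 4, 10, 3, 1, 2, 6, 7, 8, 5, 9]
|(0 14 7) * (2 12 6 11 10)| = 15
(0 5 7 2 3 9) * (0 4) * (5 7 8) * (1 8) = (0 7 2 3 9 4)(1 8 5) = [7, 8, 3, 9, 0, 1, 6, 2, 5, 4]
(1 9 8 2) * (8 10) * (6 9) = (1 6 9 10 8 2) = [0, 6, 1, 3, 4, 5, 9, 7, 2, 10, 8]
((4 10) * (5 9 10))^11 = (4 10 9 5)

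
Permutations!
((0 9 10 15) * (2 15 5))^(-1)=(0 15 2 5 10 9)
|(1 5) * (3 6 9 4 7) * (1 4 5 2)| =|(1 2)(3 6 9 5 4 7)| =6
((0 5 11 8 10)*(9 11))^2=(0 9 8)(5 11 10)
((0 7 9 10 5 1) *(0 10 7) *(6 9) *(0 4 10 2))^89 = (0 2 1 5 10 4)(6 7 9) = ((0 4 10 5 1 2)(6 9 7))^89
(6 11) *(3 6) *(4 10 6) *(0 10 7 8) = (0 10 6 11 3 4 7 8) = [10, 1, 2, 4, 7, 5, 11, 8, 0, 9, 6, 3]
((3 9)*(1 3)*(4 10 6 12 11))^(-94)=((1 3 9)(4 10 6 12 11))^(-94)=(1 9 3)(4 10 6 12 11)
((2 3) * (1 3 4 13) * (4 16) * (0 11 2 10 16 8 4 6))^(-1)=((0 11 2 8 4 13 1 3 10 16 6))^(-1)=(0 6 16 10 3 1 13 4 8 2 11)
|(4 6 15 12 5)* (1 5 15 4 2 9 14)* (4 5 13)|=8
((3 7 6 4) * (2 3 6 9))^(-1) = ((2 3 7 9)(4 6))^(-1) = (2 9 7 3)(4 6)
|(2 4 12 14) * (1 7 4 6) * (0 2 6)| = 6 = |(0 2)(1 7 4 12 14 6)|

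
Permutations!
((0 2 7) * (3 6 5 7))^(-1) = ((0 2 3 6 5 7))^(-1) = (0 7 5 6 3 2)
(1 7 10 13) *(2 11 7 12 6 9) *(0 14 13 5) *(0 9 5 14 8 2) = (0 8 2 11 7 10 14 13 1 12 6 5 9) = [8, 12, 11, 3, 4, 9, 5, 10, 2, 0, 14, 7, 6, 1, 13]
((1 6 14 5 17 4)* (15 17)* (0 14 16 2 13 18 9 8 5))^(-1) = (0 14)(1 4 17 15 5 8 9 18 13 2 16 6)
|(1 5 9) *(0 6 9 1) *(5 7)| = 3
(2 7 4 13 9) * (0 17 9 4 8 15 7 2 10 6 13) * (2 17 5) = (0 5 2 17 9 10 6 13 4)(7 8 15) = [5, 1, 17, 3, 0, 2, 13, 8, 15, 10, 6, 11, 12, 4, 14, 7, 16, 9]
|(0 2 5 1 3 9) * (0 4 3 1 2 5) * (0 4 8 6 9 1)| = 6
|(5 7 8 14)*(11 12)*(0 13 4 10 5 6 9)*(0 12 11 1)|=|(0 13 4 10 5 7 8 14 6 9 12 1)|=12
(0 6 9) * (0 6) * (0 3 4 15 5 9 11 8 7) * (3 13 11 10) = (0 13 11 8 7)(3 4 15 5 9 6 10) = [13, 1, 2, 4, 15, 9, 10, 0, 7, 6, 3, 8, 12, 11, 14, 5]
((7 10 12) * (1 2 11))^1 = (1 2 11)(7 10 12)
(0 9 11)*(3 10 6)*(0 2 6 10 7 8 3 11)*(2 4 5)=[9, 1, 6, 7, 5, 2, 11, 8, 3, 0, 10, 4]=(0 9)(2 6 11 4 5)(3 7 8)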